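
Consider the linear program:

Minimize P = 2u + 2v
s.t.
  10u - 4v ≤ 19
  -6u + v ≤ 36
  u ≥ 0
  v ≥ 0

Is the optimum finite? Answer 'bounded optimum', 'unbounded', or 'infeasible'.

Corner points and P = 2u + 2v:
  (19/10, 0) → P = 19/5
  (0, 36) → P = 72
  (0, 0) → P = 0
The feasible region has finitely many vertices and no improving ray; the minimum is 0 at (0, 0).

bounded optimum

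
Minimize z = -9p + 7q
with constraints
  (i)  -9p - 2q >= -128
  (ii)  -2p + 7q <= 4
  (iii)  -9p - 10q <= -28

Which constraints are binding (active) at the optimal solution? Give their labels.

(i) and (iii)

Extreme points and z = -9p + 7q:
  (888/67, 292/67) → z = -5948/67
  (17, -25/2) → z = -481/2
  (156/83, 92/83) → z = -760/83

The minimum is at (17, -25/2). Substituting into each constraint, equality holds for (i) and (iii); the remaining constraints have slack.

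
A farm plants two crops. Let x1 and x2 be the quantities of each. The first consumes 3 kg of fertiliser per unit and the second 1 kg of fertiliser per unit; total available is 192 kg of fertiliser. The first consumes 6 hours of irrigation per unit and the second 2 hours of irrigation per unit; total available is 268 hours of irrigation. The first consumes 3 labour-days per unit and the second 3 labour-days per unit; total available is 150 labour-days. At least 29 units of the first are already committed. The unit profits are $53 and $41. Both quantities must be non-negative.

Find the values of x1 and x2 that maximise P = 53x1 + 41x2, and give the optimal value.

Feasible corners and P = 53x1 + 41x2:
  (134/3, 0) → P = 7102/3
  (29, 0) → P = 1537
  (42, 8) → P = 2554
  (29, 21) → P = 2398

At the optimal vertex, 6x1 + 2x2 = 268 and 3x1 + 3x2 = 150.
Solving simultaneously gives x1 = 42, x2 = 8.

x1 = 42, x2 = 8, maximum P = 2554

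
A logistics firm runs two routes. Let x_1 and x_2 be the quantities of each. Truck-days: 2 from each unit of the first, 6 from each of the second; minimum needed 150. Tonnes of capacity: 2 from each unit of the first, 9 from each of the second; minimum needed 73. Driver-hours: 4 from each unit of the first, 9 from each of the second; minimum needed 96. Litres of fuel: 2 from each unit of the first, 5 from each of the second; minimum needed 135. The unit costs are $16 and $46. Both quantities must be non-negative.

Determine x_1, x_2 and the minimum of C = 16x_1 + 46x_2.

x_1 = 30, x_2 = 15, minimum C = 1170

Corner points and C = 16x_1 + 46x_2:
  (0, 27) → C = 1242
  (75, 0) → C = 1200
  (30, 15) → C = 1170
The feasible region is unbounded (it extends along (0, 1), (1, 0)), but C strictly increases along every unbounded feasible direction, so there is no improving ray and the minimum is attained at a vertex.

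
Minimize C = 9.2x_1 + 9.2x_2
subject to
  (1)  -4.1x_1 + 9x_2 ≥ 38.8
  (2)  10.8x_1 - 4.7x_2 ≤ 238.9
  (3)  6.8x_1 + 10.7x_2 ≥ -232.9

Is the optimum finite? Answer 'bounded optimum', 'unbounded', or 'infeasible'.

From the feasible point (233246/7793, 139853/7793), moving in the direction (-10.7, 6.8) keeps every constraint satisfied while C decreases without bound.

unbounded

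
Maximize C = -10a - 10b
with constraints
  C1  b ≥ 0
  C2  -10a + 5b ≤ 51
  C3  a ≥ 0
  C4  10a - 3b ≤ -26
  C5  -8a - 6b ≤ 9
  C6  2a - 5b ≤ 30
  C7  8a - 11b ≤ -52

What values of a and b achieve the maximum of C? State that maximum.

Extreme points and C = -10a - 10b:
  (0, 51/5) → C = -102
  (23/20, 25/2) → C = -273/2
  (0, 26/3) → C = -260/3

a = 0, b = 26/3, maximum C = -260/3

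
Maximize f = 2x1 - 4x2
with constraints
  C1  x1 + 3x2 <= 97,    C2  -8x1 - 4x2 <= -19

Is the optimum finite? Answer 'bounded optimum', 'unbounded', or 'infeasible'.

From the feasible point (-331/20, 757/20), moving in the direction (3, -1) keeps every constraint satisfied while f increases without bound.

unbounded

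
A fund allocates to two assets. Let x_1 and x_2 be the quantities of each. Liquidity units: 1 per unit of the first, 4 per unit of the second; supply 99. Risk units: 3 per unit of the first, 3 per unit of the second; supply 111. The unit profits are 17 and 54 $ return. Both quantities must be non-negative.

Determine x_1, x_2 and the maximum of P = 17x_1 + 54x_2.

Vertices and P = 17x_1 + 54x_2:
  (0, 0) → P = 0
  (0, 99/4) → P = 2673/2
  (37, 0) → P = 629
  (49/3, 62/3) → P = 4181/3

x_1 = 49/3, x_2 = 62/3, maximum P = 4181/3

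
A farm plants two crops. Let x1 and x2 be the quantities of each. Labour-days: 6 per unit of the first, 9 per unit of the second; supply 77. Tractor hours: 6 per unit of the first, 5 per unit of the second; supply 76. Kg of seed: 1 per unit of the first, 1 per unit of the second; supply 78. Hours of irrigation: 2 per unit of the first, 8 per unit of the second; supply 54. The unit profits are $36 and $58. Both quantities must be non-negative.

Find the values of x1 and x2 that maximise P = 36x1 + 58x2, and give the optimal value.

x1 = 13/3, x2 = 17/3, maximum P = 1454/3

Corner points and P = 36x1 + 58x2:
  (0, 0) → P = 0
  (0, 27/4) → P = 783/2
  (38/3, 0) → P = 456
  (299/24, 1/4) → P = 463
  (13/3, 17/3) → P = 1454/3

The binding constraints are 6x1 + 9x2 = 77 and 2x1 + 8x2 = 54.
Solving simultaneously gives x1 = 13/3, x2 = 17/3.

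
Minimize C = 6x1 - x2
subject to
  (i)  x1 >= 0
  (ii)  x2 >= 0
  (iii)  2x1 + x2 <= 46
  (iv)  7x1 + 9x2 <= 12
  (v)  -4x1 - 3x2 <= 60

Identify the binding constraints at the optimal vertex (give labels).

Corner points and C = 6x1 - x2:
  (0, 0) → C = 0
  (0, 4/3) → C = -4/3
  (12/7, 0) → C = 72/7

The minimum is at (0, 4/3). Substituting into each constraint, equality holds for (i) and (iv); the remaining constraints have slack.

(i) and (iv)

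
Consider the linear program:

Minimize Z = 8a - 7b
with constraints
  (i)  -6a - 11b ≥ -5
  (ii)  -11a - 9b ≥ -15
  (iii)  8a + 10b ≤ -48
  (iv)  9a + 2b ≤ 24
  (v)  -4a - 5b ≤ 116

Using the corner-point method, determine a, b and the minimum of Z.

Feasible corners and Z = 8a - 7b:
  (-289/14, 82/7) → Z = -1730/7
  (-1301/14, 358/7) → Z = -7710/7
  (168/37, -312/37) → Z = 3528/37
  (352/37, -1140/37) → Z = 10796/37

a = -1301/14, b = 358/7, minimum Z = -7710/7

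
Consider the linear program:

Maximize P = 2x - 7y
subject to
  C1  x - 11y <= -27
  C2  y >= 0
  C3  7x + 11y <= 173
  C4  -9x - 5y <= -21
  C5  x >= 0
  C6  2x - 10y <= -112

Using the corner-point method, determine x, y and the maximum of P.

x = 249/46, y = 565/46, maximum P = -3457/46

Extreme points and P = 2x - 7y:
  (0, 173/11) → P = -1211/11
  (249/46, 565/46) → P = -3457/46
  (0, 56/5) → P = -392/5

The optimum lies where 7x + 11y = 173 and 2x - 10y = -112.
Solving simultaneously gives x = 249/46, y = 565/46.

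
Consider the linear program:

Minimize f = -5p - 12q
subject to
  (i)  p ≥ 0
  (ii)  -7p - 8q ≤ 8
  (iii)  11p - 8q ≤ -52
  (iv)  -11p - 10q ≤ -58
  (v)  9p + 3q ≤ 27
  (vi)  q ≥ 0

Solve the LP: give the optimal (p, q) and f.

The optimum lies where p = 0 and 9p + 3q = 27.
Solving simultaneously gives p = 0, q = 9.

p = 0, q = 9, minimum f = -108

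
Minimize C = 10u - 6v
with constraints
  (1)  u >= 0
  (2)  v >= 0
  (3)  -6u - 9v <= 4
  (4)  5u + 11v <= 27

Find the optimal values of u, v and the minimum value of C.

Feasible corners and C = 10u - 6v:
  (0, 0) → C = 0
  (0, 27/11) → C = -162/11
  (27/5, 0) → C = 54

The binding constraints are u = 0 and 5u + 11v = 27.
Solving simultaneously gives u = 0, v = 27/11.

u = 0, v = 27/11, minimum C = -162/11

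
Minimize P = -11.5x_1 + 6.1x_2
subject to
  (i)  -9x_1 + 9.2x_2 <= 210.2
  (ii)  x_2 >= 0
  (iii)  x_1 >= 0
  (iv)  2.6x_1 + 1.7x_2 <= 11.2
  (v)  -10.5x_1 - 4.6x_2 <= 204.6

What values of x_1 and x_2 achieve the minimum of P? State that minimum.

Vertices and P = -11.5x_1 + 6.1x_2:
  (0, 0) → P = 0
  (56/13, 0) → P = -644/13
  (0, 112/17) → P = 3416/85

The optimum lies where x_2 = 0 and 2.6x_1 + 1.7x_2 = 11.2.
Solving simultaneously gives x_1 = 56/13, x_2 = 0.

x_1 = 56/13, x_2 = 0, minimum P = -644/13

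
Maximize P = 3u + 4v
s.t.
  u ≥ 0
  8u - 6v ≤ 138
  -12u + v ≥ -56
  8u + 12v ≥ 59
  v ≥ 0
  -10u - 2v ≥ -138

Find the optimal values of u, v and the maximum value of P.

u = 0, v = 69, maximum P = 276

Extreme points and P = 3u + 4v:
  (0, 59/12) → P = 59/3
  (0, 69) → P = 276
  (731/152, 65/38) → P = 3233/152
  (125/17, 548/17) → P = 151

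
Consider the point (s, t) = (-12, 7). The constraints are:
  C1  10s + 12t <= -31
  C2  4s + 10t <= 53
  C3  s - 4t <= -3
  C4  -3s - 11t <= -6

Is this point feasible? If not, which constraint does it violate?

C1: -36 ≤ -31 ✓
C2: 22 ≤ 53 ✓
C3: -40 ≤ -3 ✓
C4: -41 ≤ -6 ✓

feasible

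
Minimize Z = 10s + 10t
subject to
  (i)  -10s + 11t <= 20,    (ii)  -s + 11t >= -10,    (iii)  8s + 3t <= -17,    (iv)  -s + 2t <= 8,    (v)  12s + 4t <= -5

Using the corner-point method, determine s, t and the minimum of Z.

s = -10/3, t = -40/33, minimum Z = -500/11

At the optimal vertex, -10s + 11t = 20 and -s + 11t = -10.
Solving simultaneously gives s = -10/3, t = -40/33.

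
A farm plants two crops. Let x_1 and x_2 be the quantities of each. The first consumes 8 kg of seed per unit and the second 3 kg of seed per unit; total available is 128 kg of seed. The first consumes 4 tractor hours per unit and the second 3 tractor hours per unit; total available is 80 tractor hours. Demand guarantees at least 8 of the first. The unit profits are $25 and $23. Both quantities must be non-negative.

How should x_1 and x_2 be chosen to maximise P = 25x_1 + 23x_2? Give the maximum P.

Feasible corners and P = 25x_1 + 23x_2:
  (16, 0) → P = 400
  (8, 0) → P = 200
  (12, 32/3) → P = 1636/3
  (8, 16) → P = 568

The binding constraints are 4x_1 + 3x_2 = 80 and x_1 = 8.
Solving simultaneously gives x_1 = 8, x_2 = 16.

x_1 = 8, x_2 = 16, maximum P = 568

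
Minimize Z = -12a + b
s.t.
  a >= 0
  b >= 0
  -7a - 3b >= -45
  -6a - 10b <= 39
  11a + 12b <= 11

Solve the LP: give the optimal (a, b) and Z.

a = 1, b = 0, minimum Z = -12

Feasible corners and Z = -12a + b:
  (0, 0) → Z = 0
  (0, 11/12) → Z = 11/12
  (1, 0) → Z = -12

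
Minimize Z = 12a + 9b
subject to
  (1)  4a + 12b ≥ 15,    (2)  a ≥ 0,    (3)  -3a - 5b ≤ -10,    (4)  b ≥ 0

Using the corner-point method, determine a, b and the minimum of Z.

a = 0, b = 2, minimum Z = 18

Corner points and Z = 12a + 9b:
  (45/16, 5/16) → Z = 585/16
  (15/4, 0) → Z = 45
  (0, 2) → Z = 18
The feasible region is unbounded (it extends along (0, 1), (1, 0)), but Z strictly increases along every unbounded feasible direction, so there is no improving ray and the minimum is attained at a vertex.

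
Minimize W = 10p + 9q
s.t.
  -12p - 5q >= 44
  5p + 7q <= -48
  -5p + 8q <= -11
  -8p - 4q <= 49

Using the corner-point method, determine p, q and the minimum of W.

p = 69/8, q = -59/2, minimum W = -717/4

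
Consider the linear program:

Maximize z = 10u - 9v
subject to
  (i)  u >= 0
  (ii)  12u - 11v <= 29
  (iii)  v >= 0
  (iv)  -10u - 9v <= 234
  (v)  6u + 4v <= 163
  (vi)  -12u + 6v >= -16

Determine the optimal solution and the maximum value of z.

Corner points and z = 10u - 9v:
  (0, 0) → z = 0
  (0, 163/4) → z = -1467/4
  (4/3, 0) → z = 40/3
  (521/42, 155/7) → z = -1580/21

The optimum lies where v = 0 and -12u + 6v = -16.
Solving simultaneously gives u = 4/3, v = 0.

u = 4/3, v = 0, maximum z = 40/3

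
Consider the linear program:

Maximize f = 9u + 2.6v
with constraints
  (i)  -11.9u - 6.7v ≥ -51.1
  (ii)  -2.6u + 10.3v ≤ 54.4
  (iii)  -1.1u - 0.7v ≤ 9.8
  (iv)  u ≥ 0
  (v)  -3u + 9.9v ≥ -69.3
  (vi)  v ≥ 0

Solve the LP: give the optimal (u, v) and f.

At the optimal vertex, -11.9u - 6.7v = -51.1 and v = 0.
Solving simultaneously gives u = 73/17, v = 0.

u = 73/17, v = 0, maximum f = 657/17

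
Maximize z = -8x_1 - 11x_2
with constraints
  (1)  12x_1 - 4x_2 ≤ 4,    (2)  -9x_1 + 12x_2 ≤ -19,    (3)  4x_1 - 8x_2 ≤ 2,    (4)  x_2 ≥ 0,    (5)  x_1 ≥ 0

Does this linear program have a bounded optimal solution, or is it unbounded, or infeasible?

infeasible

The boundaries 12x_1 - 4x_2 = 4 and x_2 = 0 meet at (1/3, 0), but that point violates -9x_1 + 12x_2 ≤ -19. Every candidate vertex is excluded by some other constraint, so the feasible region is empty.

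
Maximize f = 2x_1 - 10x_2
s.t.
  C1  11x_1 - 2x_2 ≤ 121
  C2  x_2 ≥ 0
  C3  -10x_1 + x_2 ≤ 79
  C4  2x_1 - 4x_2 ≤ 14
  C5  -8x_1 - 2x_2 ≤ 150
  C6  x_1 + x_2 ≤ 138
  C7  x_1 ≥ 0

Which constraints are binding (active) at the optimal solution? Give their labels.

Extreme points and f = 2x_1 - 10x_2:
  (57/5, 11/5) → f = 4/5
  (397/13, 1397/13) → f = -13176/13
  (7, 0) → f = 14
  (0, 0) → f = 0
  (59/11, 1459/11) → f = -14472/11
  (0, 79) → f = -790

The maximum is at (7, 0). Substituting into each constraint, equality holds for C2 and C4; the remaining constraints have slack.

C2 and C4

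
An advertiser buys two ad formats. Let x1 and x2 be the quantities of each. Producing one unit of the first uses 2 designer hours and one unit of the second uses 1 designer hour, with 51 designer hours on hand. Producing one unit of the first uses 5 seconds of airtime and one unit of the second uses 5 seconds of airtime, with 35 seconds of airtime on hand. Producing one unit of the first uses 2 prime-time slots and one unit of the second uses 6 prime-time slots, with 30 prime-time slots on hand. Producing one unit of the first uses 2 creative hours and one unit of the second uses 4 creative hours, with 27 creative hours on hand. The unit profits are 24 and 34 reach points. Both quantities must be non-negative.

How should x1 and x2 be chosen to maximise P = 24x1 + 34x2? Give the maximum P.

x1 = 3, x2 = 4, maximum P = 208

Vertices and P = 24x1 + 34x2:
  (0, 0) → P = 0
  (0, 5) → P = 170
  (7, 0) → P = 168
  (3, 4) → P = 208

The optimum lies where 5x1 + 5x2 = 35 and 2x1 + 6x2 = 30.
Solving simultaneously gives x1 = 3, x2 = 4.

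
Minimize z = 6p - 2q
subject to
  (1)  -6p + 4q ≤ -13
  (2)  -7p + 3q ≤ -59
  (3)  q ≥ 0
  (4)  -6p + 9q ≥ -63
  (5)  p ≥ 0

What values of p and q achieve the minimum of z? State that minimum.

Corner points and z = 6p - 2q:
  (197/10, 263/10) → z = 328/5
  (59/7, 0) → z = 354/7
  (21/2, 0) → z = 63
The feasible region is unbounded (it extends along (2, 3), (3, 2)), but z strictly increases along every unbounded feasible direction, so there is no improving ray and the minimum is attained at a vertex.

The optimum lies where -7p + 3q = -59 and q = 0.
Solving simultaneously gives p = 59/7, q = 0.

p = 59/7, q = 0, minimum z = 354/7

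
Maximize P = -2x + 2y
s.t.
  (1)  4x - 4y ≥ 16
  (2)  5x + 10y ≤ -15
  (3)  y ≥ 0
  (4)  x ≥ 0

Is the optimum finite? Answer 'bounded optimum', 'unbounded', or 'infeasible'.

The boundaries 4x - 4y = 16 and 5x + 10y = -15 meet at (5/3, -7/3), but that point violates y ≥ 0. Every candidate vertex is excluded by some other constraint, so the feasible region is empty.

infeasible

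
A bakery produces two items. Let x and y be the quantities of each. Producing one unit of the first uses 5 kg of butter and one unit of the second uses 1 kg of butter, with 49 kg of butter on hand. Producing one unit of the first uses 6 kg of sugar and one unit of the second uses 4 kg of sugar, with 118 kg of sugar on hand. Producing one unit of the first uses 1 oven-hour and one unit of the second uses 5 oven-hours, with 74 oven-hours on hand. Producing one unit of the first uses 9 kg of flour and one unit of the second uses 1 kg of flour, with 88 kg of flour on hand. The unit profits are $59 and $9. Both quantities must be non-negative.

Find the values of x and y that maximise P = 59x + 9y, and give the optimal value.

x = 39/4, y = 1/4, maximum P = 1155/2

Corner points and P = 59x + 9y:
  (0, 0) → P = 0
  (0, 74/5) → P = 666/5
  (88/9, 0) → P = 5192/9
  (57/8, 107/8) → P = 2163/4
  (39/4, 1/4) → P = 1155/2

The optimum lies where 5x + y = 49 and 9x + y = 88.
Solving simultaneously gives x = 39/4, y = 1/4.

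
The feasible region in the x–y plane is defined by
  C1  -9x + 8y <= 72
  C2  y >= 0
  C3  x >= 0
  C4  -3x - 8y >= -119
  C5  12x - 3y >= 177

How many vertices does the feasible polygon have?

3

Of the 10 pairwise boundary intersections, those satisfying every inequality are:
  (119/3, 0)
  (59/4, 0)
  (591/35, 299/35)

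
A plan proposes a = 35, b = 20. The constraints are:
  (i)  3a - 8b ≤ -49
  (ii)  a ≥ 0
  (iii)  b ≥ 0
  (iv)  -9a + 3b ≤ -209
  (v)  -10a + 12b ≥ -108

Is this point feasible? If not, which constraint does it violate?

not feasible — violates (v)

Constraint (v): -10a + 12b = -110, which is not ≥ -108. All other constraints are satisfied.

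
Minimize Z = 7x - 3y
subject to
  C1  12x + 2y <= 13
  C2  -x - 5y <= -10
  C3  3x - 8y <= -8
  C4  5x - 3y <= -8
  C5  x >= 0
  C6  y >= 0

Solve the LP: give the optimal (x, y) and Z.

Corner points and Z = 7x - 3y:
  (1/2, 7/2) → Z = -7
  (0, 13/2) → Z = -39/2
  (0, 8/3) → Z = -8

x = 0, y = 13/2, minimum Z = -39/2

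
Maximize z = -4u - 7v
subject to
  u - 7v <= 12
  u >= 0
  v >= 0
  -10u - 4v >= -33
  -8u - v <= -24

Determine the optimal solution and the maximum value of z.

u = 3, v = 0, maximum z = -12

Feasible corners and z = -4u - 7v:
  (33/10, 0) → z = -66/5
  (3, 0) → z = -12
  (63/22, 12/11) → z = -210/11

The optimum lies where v = 0 and -8u - v = -24.
Solving simultaneously gives u = 3, v = 0.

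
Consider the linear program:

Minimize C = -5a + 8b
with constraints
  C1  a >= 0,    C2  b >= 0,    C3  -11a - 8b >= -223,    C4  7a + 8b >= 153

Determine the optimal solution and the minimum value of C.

Vertices and C = -5a + 8b:
  (0, 223/8) → C = 223
  (0, 153/8) → C = 153
  (35/2, 61/16) → C = -57

The optimum lies where -11a - 8b = -223 and 7a + 8b = 153.
Solving simultaneously gives a = 35/2, b = 61/16.

a = 35/2, b = 61/16, minimum C = -57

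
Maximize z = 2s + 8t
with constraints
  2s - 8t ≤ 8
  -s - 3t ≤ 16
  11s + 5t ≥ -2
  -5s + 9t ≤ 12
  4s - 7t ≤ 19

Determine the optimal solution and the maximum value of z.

s = 255, t = 143, maximum z = 1654

Feasible corners and z = 2s + 8t:
  (12/49, -46/49) → z = -344/49
  (16/3, 1/3) → z = 40/3
  (-39/62, 61/62) → z = 205/31
  (255, 143) → z = 1654

The optimum lies where -5s + 9t = 12 and 4s - 7t = 19.
Solving simultaneously gives s = 255, t = 143.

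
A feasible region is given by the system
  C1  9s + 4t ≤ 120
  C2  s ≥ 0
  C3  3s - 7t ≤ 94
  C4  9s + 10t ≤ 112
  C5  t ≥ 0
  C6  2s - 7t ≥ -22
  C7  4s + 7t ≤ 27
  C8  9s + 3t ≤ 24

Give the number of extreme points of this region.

Pairwise boundary intersections that survive every other constraint:
  (0, 0)
  (0, 22/7)
  (8/3, 0)
  (5/6, 71/21)
  (29/17, 49/17)

5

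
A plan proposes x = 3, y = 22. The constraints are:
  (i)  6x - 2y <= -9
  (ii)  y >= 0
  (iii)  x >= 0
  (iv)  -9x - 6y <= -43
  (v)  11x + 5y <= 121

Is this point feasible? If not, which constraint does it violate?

Constraint (v): 11x + 5y = 143, which is not ≤ 121. All other constraints are satisfied.

not feasible — violates (v)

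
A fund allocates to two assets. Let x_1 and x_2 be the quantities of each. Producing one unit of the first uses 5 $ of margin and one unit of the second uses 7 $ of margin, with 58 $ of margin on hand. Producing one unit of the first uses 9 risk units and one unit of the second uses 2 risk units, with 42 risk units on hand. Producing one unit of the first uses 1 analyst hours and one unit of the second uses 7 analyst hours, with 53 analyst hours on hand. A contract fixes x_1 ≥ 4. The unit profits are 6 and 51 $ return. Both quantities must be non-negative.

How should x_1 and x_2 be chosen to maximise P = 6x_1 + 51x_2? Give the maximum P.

x_1 = 4, x_2 = 3, maximum P = 177

Feasible corners and P = 6x_1 + 51x_2:
  (14/3, 0) → P = 28
  (4, 0) → P = 24
  (4, 3) → P = 177

The binding constraints are 9x_1 + 2x_2 = 42 and x_1 = 4.
Solving simultaneously gives x_1 = 4, x_2 = 3.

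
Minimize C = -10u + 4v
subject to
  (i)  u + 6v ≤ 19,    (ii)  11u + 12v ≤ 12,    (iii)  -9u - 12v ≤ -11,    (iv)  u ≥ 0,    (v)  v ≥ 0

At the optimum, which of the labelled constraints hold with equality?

(ii) and (iii)

Vertices and C = -10u + 4v:
  (1/2, 13/24) → C = -17/6
  (0, 1) → C = 4
  (0, 11/12) → C = 11/3

The minimum is at (1/2, 13/24). Substituting into each constraint, equality holds for (ii) and (iii); the remaining constraints have slack.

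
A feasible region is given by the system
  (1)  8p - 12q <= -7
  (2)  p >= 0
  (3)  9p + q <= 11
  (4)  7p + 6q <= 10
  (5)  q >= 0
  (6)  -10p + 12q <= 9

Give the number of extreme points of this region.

4

Of the 15 pairwise boundary intersections, those satisfying every inequality are:
  (0, 7/12)
  (13/22, 43/44)
  (0, 3/4)
  (11/24, 163/144)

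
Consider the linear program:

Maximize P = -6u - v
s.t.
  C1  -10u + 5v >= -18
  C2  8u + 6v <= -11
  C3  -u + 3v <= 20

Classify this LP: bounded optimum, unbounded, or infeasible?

unbounded

From the feasible point (53/100, -127/50), moving in the direction (-3, -1) keeps every constraint satisfied while P increases without bound.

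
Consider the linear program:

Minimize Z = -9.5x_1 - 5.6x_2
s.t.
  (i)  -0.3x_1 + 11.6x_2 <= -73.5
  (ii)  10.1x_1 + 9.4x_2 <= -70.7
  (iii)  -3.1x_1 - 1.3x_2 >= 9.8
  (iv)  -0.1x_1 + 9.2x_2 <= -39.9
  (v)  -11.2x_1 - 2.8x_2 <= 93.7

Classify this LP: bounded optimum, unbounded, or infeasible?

bounded optimum

Corner points and Z = -9.5x_1 - 5.6x_2:
  (-923/857, -5454/857) → Z = 393109/8570
  (-22028/3269, -85131/13076) → Z = 1642247/16345
  (-21/1601, -12019/1601) → Z = 675059/16010
The feasible region has finitely many vertices and no improving ray; the minimum is 675059/16010 at (-21/1601, -12019/1601).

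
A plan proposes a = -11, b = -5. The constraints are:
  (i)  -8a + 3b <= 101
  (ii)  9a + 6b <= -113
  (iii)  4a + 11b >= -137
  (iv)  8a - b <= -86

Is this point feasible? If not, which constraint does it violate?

Constraint (iv): 8a - b = -83, which is not ≤ -86. All other constraints are satisfied.

not feasible — violates (iv)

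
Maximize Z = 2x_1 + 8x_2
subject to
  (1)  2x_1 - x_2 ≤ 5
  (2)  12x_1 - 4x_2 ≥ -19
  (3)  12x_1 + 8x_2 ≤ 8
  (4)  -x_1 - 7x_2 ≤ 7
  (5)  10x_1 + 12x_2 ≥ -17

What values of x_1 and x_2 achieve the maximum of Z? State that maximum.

Vertices and Z = 2x_1 + 8x_2:
  (-5/6, 9/4) → Z = 49/3
  (-37/23, -7/92) → Z = -88/23
  (28/19, -23/19) → Z = -128/19
  (-35/58, -53/58) → Z = -247/29

x_1 = -5/6, x_2 = 9/4, maximum Z = 49/3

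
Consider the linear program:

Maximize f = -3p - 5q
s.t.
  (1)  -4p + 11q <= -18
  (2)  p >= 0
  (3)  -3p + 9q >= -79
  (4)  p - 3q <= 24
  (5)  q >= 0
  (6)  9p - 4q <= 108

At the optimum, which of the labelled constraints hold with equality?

(1) and (5)

Corner points and f = -3p - 5q:
  (9/2, 0) → f = -27/2
  (1116/83, 270/83) → f = -4698/83
  (12, 0) → f = -36

The maximum is at (9/2, 0). Substituting into each constraint, equality holds for (1) and (5); the remaining constraints have slack.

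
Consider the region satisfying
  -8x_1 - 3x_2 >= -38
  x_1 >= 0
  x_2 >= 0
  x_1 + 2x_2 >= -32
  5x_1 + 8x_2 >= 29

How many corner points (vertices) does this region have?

3

Of the 10 pairwise boundary intersections, those satisfying every inequality are:
  (0, 38/3)
  (31/7, 6/7)
  (0, 29/8)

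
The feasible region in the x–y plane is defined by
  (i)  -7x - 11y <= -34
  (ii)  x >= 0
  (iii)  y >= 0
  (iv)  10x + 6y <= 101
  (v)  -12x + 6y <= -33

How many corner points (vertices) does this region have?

4

Pairwise boundary intersections that survive every other constraint:
  (34/7, 0)
  (189/58, 59/58)
  (101/10, 0)
  (67/11, 147/22)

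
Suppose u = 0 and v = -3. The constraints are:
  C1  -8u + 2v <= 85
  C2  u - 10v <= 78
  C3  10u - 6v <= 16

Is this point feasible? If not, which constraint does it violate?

not feasible — violates C3

Constraint C3: 10u - 6v = 18, which is not ≤ 16. All other constraints are satisfied.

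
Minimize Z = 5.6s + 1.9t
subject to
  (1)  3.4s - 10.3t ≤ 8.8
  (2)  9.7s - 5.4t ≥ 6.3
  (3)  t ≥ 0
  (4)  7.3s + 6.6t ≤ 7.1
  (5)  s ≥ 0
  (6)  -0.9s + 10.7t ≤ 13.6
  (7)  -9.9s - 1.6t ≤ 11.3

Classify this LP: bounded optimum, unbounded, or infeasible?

Extreme points and Z = 5.6s + 1.9t:
  (63/97, 0) → Z = 1764/485
  (333/431, 286/1293) → Z = 30689/6465
  (71/73, 0) → Z = 1988/365
The feasible region has finitely many vertices and no improving ray; the minimum is 1764/485 at (63/97, 0).

bounded optimum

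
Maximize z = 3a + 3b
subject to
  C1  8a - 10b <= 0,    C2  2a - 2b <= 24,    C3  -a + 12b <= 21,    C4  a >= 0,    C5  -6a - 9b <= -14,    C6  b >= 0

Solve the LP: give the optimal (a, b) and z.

a = 105/43, b = 84/43, maximum z = 567/43

Vertices and z = 3a + 3b:
  (105/43, 84/43) → z = 567/43
  (35/33, 28/33) → z = 63/11
  (0, 7/4) → z = 21/4
  (0, 14/9) → z = 14/3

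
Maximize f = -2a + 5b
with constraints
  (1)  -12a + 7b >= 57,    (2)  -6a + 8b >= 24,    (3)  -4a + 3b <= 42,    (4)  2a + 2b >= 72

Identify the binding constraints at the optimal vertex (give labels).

(1) and (3)

Corner points and f = -2a + 5b:
  (123/8, 69/2) → f = 567/4
  (195/19, 489/19) → f = 2055/19
  (66/7, 186/7) → f = 114

The maximum is at (123/8, 69/2). Substituting into each constraint, equality holds for (1) and (3); the remaining constraints have slack.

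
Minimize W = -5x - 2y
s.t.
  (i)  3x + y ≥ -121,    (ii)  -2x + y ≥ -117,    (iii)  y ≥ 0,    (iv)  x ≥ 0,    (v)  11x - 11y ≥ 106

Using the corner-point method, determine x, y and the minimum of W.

x = 1181/11, y = 1075/11, minimum W = -8055/11

Feasible corners and W = -5x - 2y:
  (117/2, 0) → W = -585/2
  (1181/11, 1075/11) → W = -8055/11
  (106/11, 0) → W = -530/11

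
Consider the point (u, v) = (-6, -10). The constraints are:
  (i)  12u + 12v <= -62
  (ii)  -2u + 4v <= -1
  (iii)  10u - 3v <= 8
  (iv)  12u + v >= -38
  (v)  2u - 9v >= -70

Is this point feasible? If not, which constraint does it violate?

not feasible — violates (iv)

Constraint (iv): 12u + v = -82, which is not ≥ -38. All other constraints are satisfied.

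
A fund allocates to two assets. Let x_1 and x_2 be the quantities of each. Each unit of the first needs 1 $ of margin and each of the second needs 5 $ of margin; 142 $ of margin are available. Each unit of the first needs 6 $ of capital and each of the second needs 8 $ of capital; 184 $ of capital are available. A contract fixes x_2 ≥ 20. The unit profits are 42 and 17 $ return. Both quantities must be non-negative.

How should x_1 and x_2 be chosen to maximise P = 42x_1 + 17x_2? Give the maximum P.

x_1 = 4, x_2 = 20, maximum P = 508

Vertices and P = 42x_1 + 17x_2:
  (0, 23) → P = 391
  (0, 20) → P = 340
  (4, 20) → P = 508

The binding constraints are 6x_1 + 8x_2 = 184 and x_2 = 20.
Solving simultaneously gives x_1 = 4, x_2 = 20.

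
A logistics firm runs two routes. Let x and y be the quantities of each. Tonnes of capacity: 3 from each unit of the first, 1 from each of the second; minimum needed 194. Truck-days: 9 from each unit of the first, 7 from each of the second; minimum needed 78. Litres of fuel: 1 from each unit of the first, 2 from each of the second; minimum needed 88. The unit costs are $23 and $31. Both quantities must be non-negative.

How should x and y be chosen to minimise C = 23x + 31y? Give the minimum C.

Feasible corners and C = 23x + 31y:
  (0, 194) → C = 6014
  (88, 0) → C = 2024
  (60, 14) → C = 1814
The feasible region is unbounded (it extends along (0, 1), (1, 0)), but C strictly increases along every unbounded feasible direction, so there is no improving ray and the minimum is attained at a vertex.

At the optimal vertex, 3x + y = 194 and x + 2y = 88.
Solving simultaneously gives x = 60, y = 14.

x = 60, y = 14, minimum C = 1814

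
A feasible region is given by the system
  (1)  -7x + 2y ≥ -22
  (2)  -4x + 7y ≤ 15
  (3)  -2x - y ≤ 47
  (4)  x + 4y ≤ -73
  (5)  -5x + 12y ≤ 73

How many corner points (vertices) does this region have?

3

The feasible vertices (each the meet of two boundaries and inside every other half-plane) are:
  (-72/11, -373/11)
  (-29/15, -533/30)
  (-115/7, -99/7)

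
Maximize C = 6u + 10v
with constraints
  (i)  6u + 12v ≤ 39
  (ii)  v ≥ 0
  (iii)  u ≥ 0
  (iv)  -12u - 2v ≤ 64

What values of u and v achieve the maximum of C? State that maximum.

Extreme points and C = 6u + 10v:
  (13/2, 0) → C = 39
  (0, 13/4) → C = 65/2
  (0, 0) → C = 0

u = 13/2, v = 0, maximum C = 39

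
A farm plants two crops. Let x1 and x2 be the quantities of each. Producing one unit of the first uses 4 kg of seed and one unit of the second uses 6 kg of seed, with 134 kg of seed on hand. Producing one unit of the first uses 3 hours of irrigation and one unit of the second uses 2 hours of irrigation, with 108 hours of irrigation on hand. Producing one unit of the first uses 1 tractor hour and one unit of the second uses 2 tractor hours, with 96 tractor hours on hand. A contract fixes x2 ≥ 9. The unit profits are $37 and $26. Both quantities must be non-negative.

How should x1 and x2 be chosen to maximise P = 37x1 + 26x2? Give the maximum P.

x1 = 20, x2 = 9, maximum P = 974

Corner points and P = 37x1 + 26x2:
  (0, 67/3) → P = 1742/3
  (0, 9) → P = 234
  (20, 9) → P = 974

At the optimal vertex, 4x1 + 6x2 = 134 and x2 = 9.
Solving simultaneously gives x1 = 20, x2 = 9.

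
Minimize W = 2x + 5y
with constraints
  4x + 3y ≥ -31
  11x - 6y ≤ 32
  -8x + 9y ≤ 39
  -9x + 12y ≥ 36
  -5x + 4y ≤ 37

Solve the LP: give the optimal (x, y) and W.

Feasible corners and W = 2x + 5y:
  (-33/5, -23/15) → W = -313/15
  (-32/5, -9/5) → W = -109/5
  (174/17, 685/51) → W = 4469/51
  (100/13, 114/13) → W = 770/13

The optimum lies where 4x + 3y = -31 and -9x + 12y = 36.
Solving simultaneously gives x = -32/5, y = -9/5.

x = -32/5, y = -9/5, minimum W = -109/5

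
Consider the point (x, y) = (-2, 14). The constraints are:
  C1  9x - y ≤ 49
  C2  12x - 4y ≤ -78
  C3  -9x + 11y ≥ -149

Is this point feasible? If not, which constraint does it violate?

feasible

C1: -32 ≤ 49 ✓
C2: -80 ≤ -78 ✓
C3: 172 ≥ -149 ✓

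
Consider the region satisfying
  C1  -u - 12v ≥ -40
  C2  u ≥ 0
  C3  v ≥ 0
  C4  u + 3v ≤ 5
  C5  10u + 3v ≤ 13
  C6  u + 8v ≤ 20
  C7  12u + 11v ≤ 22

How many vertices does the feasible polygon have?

Of the 21 pairwise boundary intersections, those satisfying every inequality are:
  (0, 0)
  (0, 5/3)
  (13/10, 0)
  (11/25, 38/25)
  (77/74, 32/37)

5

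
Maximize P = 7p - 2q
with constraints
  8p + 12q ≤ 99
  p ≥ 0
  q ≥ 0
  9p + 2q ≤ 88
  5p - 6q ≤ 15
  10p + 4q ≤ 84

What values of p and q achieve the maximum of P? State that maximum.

p = 141/20, q = 27/8, maximum P = 213/5

The binding constraints are 5p - 6q = 15 and 10p + 4q = 84.
Solving simultaneously gives p = 141/20, q = 27/8.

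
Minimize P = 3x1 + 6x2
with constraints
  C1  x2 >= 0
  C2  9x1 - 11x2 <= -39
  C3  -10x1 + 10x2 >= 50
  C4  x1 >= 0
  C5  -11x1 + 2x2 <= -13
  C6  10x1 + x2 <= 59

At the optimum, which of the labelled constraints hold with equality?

C3 and C5

Feasible corners and P = 3x1 + 6x2:
  (23/9, 68/9) → P = 53
  (54/11, 109/11) → P = 816/11
  (131/31, 519/31) → P = 3507/31

The minimum is at (23/9, 68/9). Substituting into each constraint, equality holds for C3 and C5; the remaining constraints have slack.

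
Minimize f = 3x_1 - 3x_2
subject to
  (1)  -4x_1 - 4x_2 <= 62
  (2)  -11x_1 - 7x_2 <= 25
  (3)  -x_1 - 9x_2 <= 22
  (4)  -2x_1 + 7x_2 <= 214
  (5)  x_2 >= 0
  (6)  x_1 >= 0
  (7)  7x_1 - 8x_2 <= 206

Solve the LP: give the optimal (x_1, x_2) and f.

x_1 = 0, x_2 = 214/7, minimum f = -642/7

Vertices and f = 3x_1 - 3x_2:
  (0, 214/7) → f = -642/7
  (3154/33, 1910/33) → f = 1244/11
  (0, 0) → f = 0
  (206/7, 0) → f = 618/7

The binding constraints are -2x_1 + 7x_2 = 214 and x_1 = 0.
Solving simultaneously gives x_1 = 0, x_2 = 214/7.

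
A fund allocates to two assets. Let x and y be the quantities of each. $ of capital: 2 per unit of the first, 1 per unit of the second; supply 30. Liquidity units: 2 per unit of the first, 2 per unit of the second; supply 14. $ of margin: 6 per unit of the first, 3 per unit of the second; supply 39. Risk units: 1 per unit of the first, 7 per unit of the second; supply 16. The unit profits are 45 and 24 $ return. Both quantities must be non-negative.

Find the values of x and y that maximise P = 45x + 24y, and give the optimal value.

Corner points and P = 45x + 24y:
  (0, 0) → P = 0
  (0, 16/7) → P = 384/7
  (13/2, 0) → P = 585/2
  (6, 1) → P = 294
  (11/2, 3/2) → P = 567/2

The binding constraints are 2x + 2y = 14 and 6x + 3y = 39.
Solving simultaneously gives x = 6, y = 1.

x = 6, y = 1, maximum P = 294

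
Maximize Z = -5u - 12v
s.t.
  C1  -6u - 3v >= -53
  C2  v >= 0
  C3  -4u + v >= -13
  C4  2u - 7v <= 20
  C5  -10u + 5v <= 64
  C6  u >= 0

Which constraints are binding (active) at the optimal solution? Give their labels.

Corner points and Z = -5u - 12v:
  (46/9, 67/9) → Z = -1034/9
  (73/60, 457/30) → Z = -11333/60
  (13/4, 0) → Z = -65/4
  (0, 0) → Z = 0
  (0, 64/5) → Z = -768/5

The maximum is at (0, 0). Substituting into each constraint, equality holds for C2 and C6; the remaining constraints have slack.

C2 and C6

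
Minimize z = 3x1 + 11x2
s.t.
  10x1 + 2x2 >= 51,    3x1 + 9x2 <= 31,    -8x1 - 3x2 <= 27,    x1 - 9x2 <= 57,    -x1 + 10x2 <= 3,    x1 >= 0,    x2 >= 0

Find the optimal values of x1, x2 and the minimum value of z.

x1 = 51/10, x2 = 0, minimum z = 153/10

Corner points and z = 3x1 + 11x2:
  (84/17, 27/34) → z = 801/34
  (51/10, 0) → z = 153/10
  (283/39, 40/39) → z = 1289/39
  (31/3, 0) → z = 31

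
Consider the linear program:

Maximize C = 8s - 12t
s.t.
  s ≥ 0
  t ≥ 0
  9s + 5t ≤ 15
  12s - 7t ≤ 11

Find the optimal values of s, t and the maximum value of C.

Vertices and C = 8s - 12t:
  (0, 0) → C = 0
  (0, 3) → C = -36
  (11/12, 0) → C = 22/3
  (160/123, 27/41) → C = 308/123

s = 11/12, t = 0, maximum C = 22/3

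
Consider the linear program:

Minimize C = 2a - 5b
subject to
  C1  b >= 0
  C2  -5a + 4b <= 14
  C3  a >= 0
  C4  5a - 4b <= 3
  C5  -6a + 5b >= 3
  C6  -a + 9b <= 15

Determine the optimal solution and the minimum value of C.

Corner points and C = 2a - 5b:
  (0, 3/5) → C = -3
  (0, 5/3) → C = -25/3
  (48/49, 87/49) → C = -339/49

At the optimal vertex, a = 0 and -a + 9b = 15.
Solving simultaneously gives a = 0, b = 5/3.

a = 0, b = 5/3, minimum C = -25/3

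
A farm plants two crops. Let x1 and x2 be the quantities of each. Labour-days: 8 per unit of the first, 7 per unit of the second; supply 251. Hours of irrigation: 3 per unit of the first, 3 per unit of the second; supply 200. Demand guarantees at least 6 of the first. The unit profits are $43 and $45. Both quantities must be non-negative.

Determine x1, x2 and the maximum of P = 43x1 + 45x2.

x1 = 6, x2 = 29, maximum P = 1563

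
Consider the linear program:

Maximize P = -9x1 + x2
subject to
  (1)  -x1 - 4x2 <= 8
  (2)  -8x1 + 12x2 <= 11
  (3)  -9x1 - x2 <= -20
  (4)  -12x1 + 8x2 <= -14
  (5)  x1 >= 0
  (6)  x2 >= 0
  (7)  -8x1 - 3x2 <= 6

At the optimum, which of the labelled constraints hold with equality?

(3) and (4)

Feasible corners and P = -9x1 + x2:
  (16/5, 61/20) → P = -103/4
  (29/14, 19/14) → P = -121/7
  (20/9, 0) → P = -20
The feasible region is unbounded (it extends along (1, 0), (3, 2)), but P strictly decreases along every unbounded feasible direction, so there is no improving ray and the maximum is attained at a vertex.

The maximum is at (29/14, 19/14). Substituting into each constraint, equality holds for (3) and (4); the remaining constraints have slack.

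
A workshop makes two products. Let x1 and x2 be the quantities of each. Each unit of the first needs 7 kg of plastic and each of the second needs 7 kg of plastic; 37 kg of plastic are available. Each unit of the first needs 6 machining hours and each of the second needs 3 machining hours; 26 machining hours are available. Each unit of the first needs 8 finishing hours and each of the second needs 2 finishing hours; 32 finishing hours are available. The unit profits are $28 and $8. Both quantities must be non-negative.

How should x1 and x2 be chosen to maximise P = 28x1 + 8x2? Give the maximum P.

x1 = 11/3, x2 = 4/3, maximum P = 340/3

Vertices and P = 28x1 + 8x2:
  (0, 0) → P = 0
  (0, 37/7) → P = 296/7
  (4, 0) → P = 112
  (71/21, 40/21) → P = 2308/21
  (11/3, 4/3) → P = 340/3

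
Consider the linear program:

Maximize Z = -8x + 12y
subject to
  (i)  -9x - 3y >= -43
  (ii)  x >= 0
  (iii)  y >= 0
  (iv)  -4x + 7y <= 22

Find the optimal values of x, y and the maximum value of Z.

The binding constraints are x = 0 and -4x + 7y = 22.
Solving simultaneously gives x = 0, y = 22/7.

x = 0, y = 22/7, maximum Z = 264/7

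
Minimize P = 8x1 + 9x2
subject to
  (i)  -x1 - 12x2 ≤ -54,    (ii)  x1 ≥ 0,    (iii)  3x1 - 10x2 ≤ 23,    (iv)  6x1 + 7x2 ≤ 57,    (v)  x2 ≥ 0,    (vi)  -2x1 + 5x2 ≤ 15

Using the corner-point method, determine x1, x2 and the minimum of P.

x1 = 90/29, x2 = 123/29, minimum P = 63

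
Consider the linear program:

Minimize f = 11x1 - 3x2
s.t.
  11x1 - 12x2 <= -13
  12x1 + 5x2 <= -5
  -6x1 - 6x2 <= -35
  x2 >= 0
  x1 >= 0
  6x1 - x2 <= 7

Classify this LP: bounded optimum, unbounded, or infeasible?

infeasible

The boundaries 12x1 + 5x2 = -5 and -6x1 - 6x2 = -35 meet at (-205/42, 75/7), but that point violates x1 ≥ 0. Every candidate vertex is excluded by some other constraint, so the feasible region is empty.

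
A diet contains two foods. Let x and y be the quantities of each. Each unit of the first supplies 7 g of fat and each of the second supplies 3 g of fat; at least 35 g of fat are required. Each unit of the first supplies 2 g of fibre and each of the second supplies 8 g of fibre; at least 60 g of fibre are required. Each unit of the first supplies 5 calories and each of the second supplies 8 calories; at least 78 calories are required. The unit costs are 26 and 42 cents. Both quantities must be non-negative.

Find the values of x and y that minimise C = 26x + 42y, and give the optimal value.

The feasible region is unbounded (it extends along (0, 1), (1, 0)), but C strictly increases along every unbounded feasible direction, so there is no improving ray and the minimum is attained at a vertex.

The optimum lies where 2x + 8y = 60 and 5x + 8y = 78.
Solving simultaneously gives x = 6, y = 6.

x = 6, y = 6, minimum C = 408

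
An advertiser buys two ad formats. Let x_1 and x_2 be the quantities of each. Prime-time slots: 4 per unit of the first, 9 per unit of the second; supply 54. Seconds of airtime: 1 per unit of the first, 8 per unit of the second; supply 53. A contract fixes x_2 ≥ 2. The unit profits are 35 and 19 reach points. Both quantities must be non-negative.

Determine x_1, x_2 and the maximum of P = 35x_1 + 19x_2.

Feasible corners and P = 35x_1 + 19x_2:
  (0, 6) → P = 114
  (0, 2) → P = 38
  (9, 2) → P = 353

x_1 = 9, x_2 = 2, maximum P = 353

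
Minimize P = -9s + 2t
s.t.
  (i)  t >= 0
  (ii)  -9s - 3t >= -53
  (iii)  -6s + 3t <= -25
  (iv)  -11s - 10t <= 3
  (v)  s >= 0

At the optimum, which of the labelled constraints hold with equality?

Feasible corners and P = -9s + 2t:
  (53/9, 0) → P = -53
  (25/6, 0) → P = -75/2
  (26/5, 31/15) → P = -128/3

The minimum is at (53/9, 0). Substituting into each constraint, equality holds for (i) and (ii); the remaining constraints have slack.

(i) and (ii)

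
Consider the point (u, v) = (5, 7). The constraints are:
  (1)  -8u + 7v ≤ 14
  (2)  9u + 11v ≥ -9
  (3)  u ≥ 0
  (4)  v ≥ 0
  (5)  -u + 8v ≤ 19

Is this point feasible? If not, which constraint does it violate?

not feasible — violates (5)

Constraint (5): -u + 8v = 51, which is not ≤ 19. All other constraints are satisfied.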